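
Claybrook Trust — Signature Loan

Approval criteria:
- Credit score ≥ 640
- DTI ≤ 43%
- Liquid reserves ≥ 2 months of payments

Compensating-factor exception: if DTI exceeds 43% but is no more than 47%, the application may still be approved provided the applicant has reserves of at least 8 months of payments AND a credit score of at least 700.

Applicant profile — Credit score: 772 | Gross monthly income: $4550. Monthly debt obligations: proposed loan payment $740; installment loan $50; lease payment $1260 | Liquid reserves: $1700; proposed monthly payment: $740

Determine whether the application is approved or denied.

Denied

Credit score 772 ≥ 640 (meets base)
Total debts = (740 + 50 + 1,260) = 2,050. DTI = 2,050/4,550 = 45.1% > 43% — standard DTI limit exceeded.
Reserves = 1,700/740 = 2.3 months ≥ 2
45.1% falls in the override range (43%–47%), so the compensating-factor test applies.
Override check — reserves: 2.3 mo (short of 8); score: 772 (ok).
Override conditions not both satisfied; exception does not apply.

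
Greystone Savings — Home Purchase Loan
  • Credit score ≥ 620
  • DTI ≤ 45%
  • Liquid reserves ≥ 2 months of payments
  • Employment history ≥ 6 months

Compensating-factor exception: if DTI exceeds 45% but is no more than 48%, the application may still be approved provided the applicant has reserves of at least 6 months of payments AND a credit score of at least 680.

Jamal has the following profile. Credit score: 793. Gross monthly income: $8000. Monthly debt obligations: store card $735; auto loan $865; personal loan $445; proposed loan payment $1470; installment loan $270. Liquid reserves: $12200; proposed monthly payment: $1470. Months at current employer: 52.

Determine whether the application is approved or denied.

Credit score 793 ≥ 620 (meets base)
Total debts = (735 + 865 + 445 + 1,470 + 270) = 3,785. DTI = 3,785/8,000 = 47.3% > 45% — standard DTI limit exceeded.
Liquid reserves cover 12,200/1,470 = 8.3 months — ≥ 2 required
Employment 52 ≥ 6 months
DTI 47.3% is within the 45%–48% exception band; checking compensating factors.
Reserves 8.3 ≥ 6 months; credit score 793 ≥ 680.
Both override conditions satisfied; DTI exception granted.

Approved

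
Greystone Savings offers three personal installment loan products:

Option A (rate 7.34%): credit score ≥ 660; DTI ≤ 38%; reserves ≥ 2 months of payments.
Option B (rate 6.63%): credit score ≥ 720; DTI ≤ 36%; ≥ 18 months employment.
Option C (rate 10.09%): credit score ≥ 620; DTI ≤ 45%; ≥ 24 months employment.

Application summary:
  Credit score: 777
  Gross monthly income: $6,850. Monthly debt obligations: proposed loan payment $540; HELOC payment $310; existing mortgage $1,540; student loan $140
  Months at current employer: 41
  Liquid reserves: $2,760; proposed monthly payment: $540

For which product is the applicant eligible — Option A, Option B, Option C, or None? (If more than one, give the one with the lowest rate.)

Total debts = (540 + 310 + 1,540 + 140) = 2,530; DTI = 2,530/6,850 = 36.9%.
Reserves = 2,760/540 = 5.1 months.
Option A: score 777 ≥ 660; DTI 36.9% ≤ 38%; reserves 5.1 ≥ 2 mo → qualifies.
Option B: score 777 ≥ 720; DTI 36.9% > 36%; employment 41 ≥ 18 mo → does not qualify.
Option C: score 777 ≥ 620; DTI 36.9% ≤ 45%; employment 41 ≥ 24 mo → qualifies.
Qualifying: Option A, Option C. Lowest rate is 7.34% → Option A.

Option A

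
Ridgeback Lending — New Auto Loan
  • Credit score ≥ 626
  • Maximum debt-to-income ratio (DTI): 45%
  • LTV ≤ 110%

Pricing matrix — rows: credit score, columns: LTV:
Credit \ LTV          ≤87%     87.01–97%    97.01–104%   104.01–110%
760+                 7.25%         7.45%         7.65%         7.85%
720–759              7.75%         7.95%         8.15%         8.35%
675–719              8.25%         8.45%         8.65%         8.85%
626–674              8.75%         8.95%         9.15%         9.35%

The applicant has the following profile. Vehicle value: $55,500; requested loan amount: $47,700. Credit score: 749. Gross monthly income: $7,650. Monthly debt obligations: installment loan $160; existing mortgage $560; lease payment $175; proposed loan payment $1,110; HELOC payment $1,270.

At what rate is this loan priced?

Credit score 749 ≥ 626; Total monthly debts = (160 + 560 + 175 + 1,110 + 1,270) = 3,275. Debt-to-income = 3,275/7,650 = 42.8% — meets 45% limit
LTV = 47,700/55,500 = 85.9% ≤ 110%
Score 749 is in the 720–759 band; LTV 85.9% is in the ≤87% band → 7.75%.

7.75%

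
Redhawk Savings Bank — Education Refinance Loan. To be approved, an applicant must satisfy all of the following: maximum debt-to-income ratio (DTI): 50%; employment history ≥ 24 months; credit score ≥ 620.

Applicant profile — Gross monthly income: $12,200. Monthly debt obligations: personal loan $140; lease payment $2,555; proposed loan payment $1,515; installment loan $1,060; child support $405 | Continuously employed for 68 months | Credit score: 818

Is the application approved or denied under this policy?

Total monthly debts = (140 + 2,555 + 1,515 + 1,060 + 405) = 5,675. DTI: 5,675 ÷ 12,200 = 46.5%, within the 50% cap
Employment 68 ≥ 24 months
Credit score 818 ≥ 620 (meets)
All criteria satisfied.

Approved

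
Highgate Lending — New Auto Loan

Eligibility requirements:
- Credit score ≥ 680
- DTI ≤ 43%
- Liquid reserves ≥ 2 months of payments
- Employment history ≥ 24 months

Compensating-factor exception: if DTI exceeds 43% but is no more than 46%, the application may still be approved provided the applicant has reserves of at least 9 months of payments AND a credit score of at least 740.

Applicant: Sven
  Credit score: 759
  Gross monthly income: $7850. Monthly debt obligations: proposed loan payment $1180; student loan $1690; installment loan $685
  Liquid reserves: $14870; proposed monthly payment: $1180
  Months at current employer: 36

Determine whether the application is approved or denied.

Credit score 759 ≥ 680 (meets base)
Total debts = (1,180 + 1,690 + 685) = 3,555. DTI = 3,555/7,850 = 45.3% > 43% — standard DTI limit exceeded.
Reserves: 14,870 ÷ 1,180 = 12.6 months (meets 2-month minimum)
Employment 36 ≥ 24 months
DTI 45.3% is within the 43%–46% exception band; checking compensating factors.
Override check — reserves: 12.6 mo (ok); score: 759 (ok).
Both compensating conditions met → exception applies.

Approved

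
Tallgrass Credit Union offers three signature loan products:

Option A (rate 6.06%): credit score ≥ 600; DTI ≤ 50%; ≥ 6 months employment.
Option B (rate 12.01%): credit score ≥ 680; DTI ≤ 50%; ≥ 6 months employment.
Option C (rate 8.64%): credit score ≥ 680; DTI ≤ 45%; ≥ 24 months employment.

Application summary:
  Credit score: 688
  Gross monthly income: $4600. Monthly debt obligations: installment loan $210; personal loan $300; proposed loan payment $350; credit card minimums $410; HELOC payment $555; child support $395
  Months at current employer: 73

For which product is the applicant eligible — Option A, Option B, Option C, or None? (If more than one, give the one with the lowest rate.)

Option A

Total debts = (210 + 300 + 350 + 410 + 555 + 395) = 2,220; DTI = 2,220/4,600 = 48.3%.
Option A: score 688 ≥ 600; DTI 48.3% ≤ 50%; employment 73 ≥ 6 mo → qualifies.
Option B: score 688 ≥ 680; DTI 48.3% ≤ 50%; employment 73 ≥ 6 mo → qualifies.
Option C: score 688 ≥ 680; DTI 48.3% > 45%; employment 73 ≥ 24 mo → does not qualify.
Qualifying: Option A, Option B. Lowest rate is 6.06% → Option A.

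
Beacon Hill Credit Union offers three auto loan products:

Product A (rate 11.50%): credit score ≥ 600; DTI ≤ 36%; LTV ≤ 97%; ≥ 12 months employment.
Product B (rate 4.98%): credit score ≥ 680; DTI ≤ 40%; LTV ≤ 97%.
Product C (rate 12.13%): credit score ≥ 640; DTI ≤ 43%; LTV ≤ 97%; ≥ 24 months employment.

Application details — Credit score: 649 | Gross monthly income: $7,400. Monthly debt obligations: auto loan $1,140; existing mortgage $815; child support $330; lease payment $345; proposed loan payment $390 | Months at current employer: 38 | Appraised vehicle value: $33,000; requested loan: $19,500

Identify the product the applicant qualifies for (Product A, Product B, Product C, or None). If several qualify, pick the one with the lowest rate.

Total debts = (1,140 + 815 + 330 + 345 + 390) = 3,020; DTI = 3,020/7,400 = 40.8%.
LTV = 19,500/33,000 = 59.1%.
Product A: score 649 ≥ 600; DTI 40.8% > 36%; LTV 59.1% ≤ 97%; employment 38 ≥ 12 mo → does not qualify.
Product B: score 649 < 680; DTI 40.8% > 40%; LTV 59.1% ≤ 97% → does not qualify.
Product C: score 649 ≥ 640; DTI 40.8% ≤ 43%; LTV 59.1% ≤ 97%; employment 38 ≥ 24 mo → qualifies.

Product C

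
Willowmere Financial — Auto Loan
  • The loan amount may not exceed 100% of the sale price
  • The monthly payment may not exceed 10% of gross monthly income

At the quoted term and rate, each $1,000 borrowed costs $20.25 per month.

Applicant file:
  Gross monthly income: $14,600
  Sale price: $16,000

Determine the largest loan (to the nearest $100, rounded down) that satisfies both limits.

Payment cap: 10% × $14,600 = $1,460/month.
At $20.25 per $1,000, that supports 1,460/20.25 × 1,000 ≈ $72,098 → $72,000.
LTV cap: 100% × $16,000 = $16,000 → $16,000.
Binding constraint: loan-to-value.

$16,000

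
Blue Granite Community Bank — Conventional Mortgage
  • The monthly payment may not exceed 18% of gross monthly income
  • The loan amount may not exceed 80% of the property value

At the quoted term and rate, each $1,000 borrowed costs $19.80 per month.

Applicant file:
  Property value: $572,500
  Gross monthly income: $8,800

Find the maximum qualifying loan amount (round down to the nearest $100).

$80,000

Payment cap: 18% × $8,800 = $1,584/month.
At $19.80 per $1,000, that supports 1,584/19.80 × 1,000 ≈ $80,000 → $80,000.
LTV cap: 80% × $572,500 = $458,000 → $458,000.
Binding constraint: payment-to-income.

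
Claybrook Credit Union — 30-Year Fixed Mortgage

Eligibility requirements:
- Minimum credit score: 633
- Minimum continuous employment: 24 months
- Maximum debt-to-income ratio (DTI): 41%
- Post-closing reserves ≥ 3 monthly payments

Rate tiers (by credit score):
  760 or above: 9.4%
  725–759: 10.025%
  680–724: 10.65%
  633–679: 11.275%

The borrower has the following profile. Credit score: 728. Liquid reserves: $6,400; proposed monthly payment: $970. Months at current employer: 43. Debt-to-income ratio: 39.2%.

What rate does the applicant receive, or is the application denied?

Approved at 10.025%

Credit score 728 ≥ 633 (meets minimum)
Employment 43 ≥ 24 months
DTI 39.2% ≤ 41%
Reserves: 6,400 ÷ 970 = 6.6 months (meets 3-month minimum)
All requirements met. Score 728 falls in the 725–759 tier → 10.025%.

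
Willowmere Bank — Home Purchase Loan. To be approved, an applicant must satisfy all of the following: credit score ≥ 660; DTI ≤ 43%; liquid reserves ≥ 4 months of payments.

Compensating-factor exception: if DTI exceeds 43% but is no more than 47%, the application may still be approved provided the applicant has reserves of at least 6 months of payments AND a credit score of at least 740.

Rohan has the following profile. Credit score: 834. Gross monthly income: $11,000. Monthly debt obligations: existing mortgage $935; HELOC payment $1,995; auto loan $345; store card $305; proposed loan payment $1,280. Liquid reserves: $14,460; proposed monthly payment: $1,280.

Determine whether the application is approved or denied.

Approved

Credit score 834 ≥ 660 (meets base)
Total debts = (935 + 1,995 + 345 + 305 + 1,280) = 4,860. DTI: 4,860 ÷ 11,000 = 44.2%, over the 43% base limit.
Reserves: 14,460 ÷ 1,280 = 11.3 months (meets 4-month minimum)
DTI 44.2% is within the 43%–47% exception band; checking compensating factors.
Override check — reserves: 11.3 mo (ok); score: 834 (ok).
Both compensating conditions met → exception applies.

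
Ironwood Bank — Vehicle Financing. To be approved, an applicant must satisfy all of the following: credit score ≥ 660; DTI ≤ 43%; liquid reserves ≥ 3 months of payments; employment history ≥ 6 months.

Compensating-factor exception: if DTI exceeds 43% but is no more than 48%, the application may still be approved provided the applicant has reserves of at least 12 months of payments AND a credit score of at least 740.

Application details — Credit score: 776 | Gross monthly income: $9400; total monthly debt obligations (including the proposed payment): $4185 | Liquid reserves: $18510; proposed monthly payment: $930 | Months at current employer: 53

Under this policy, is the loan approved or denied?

Credit score 776 ≥ 660 (meets base)
DTI: 4,185 ÷ 9,400 = 44.5%, over the 43% base limit.
Liquid reserves cover 18,510/930 = 19.9 months — ≥ 3 required
Employment 53 ≥ 6 months
44.5% falls in the override range (43%–48%), so the compensating-factor test applies.
Reserves 19.9 ≥ 12 months; credit score 776 ≥ 740.
Both override conditions satisfied; DTI exception granted.

Approved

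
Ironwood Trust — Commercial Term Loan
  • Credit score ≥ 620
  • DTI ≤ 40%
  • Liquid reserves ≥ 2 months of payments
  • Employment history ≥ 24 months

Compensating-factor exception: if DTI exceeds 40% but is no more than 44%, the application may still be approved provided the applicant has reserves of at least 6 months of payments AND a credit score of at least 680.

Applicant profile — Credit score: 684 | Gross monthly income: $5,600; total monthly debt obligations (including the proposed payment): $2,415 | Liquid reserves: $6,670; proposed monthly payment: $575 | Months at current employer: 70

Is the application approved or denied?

Credit score 684 ≥ 620 (meets base)
DTI = 2,415/5,600 = 43.1% > 40% — standard DTI limit exceeded.
Liquid reserves cover 6,670/575 = 11.6 months — ≥ 2 required
Employment 70 ≥ 24 months
DTI 43.1% is within the 40%–44% exception band; checking compensating factors.
Reserves 11.6 ≥ 6 months; credit score 684 ≥ 680.
Both compensating conditions met → exception applies.

Approved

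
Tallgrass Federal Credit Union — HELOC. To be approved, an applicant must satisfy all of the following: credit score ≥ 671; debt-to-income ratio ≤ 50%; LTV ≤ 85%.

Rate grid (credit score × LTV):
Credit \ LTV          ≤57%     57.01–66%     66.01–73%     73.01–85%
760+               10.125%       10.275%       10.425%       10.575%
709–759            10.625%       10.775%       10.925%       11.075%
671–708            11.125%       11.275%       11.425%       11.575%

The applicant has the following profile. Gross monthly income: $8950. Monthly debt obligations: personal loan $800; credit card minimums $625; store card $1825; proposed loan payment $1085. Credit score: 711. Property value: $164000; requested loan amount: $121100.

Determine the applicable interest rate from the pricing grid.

11.075%

Credit score 711 ≥ 671; Total monthly debts = (800 + 625 + 1,825 + 1,085) = 4,335. DTI = 4,335/8,950 = 48.4% ≤ 50%
Loan-to-value = 121,100/164,000 = 73.8% — pass (85% max)
Row: 711 falls in 709–759. Column: 73.8% falls in 73.01–85%. Rate = 11.075%.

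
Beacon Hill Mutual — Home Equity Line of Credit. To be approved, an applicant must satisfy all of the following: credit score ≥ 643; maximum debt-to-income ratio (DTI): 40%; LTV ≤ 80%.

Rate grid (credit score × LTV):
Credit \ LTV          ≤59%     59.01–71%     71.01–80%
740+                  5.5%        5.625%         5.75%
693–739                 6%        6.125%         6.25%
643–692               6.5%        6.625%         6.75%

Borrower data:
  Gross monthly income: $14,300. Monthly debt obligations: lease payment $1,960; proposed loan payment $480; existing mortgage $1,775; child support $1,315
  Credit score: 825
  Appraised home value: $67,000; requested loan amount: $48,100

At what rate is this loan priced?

5.75%

Credit score 825 ≥ 643; Total monthly debts = (1,960 + 480 + 1,775 + 1,315) = 5,530. Debt-to-income = 5,530/14,300 = 38.7% — meets 40% limit
LTV = 48,100/67,000 = 71.8% ≤ 80%
Score 825 is in the 740+ band; LTV 71.8% is in the 71.01–80% band → 5.75%.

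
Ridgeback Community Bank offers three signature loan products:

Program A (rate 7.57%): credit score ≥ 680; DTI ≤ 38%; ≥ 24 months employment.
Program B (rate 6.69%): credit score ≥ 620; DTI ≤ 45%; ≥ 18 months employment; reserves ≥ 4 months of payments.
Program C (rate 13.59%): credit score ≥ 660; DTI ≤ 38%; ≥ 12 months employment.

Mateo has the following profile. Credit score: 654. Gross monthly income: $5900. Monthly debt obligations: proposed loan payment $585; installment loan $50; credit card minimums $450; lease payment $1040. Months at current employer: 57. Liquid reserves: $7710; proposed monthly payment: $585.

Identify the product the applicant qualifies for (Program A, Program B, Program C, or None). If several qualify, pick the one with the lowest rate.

Total debts = (585 + 50 + 450 + 1,040) = 2,125; DTI = 2,125/5,900 = 36%.
Reserves = 7,710/585 = 13.2 months.
Program A: score 654 < 680; DTI 36% ≤ 38%; employment 57 ≥ 24 mo → does not qualify.
Program B: score 654 ≥ 620; DTI 36% ≤ 45%; employment 57 ≥ 18 mo; reserves 13.2 ≥ 4 mo → qualifies.
Program C: score 654 < 660; DTI 36% ≤ 38%; employment 57 ≥ 12 mo → does not qualify.

Program B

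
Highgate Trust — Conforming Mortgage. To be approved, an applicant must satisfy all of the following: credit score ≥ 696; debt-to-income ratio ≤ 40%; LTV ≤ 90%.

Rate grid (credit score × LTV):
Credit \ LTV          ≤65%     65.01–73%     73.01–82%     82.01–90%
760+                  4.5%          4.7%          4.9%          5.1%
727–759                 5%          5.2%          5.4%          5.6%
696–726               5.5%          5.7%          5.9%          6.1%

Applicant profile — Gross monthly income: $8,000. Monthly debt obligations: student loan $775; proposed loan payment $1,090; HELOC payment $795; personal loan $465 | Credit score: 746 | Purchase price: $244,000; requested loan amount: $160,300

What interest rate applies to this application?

Credit score 746 ≥ 696; Total monthly debts = (775 + 1,090 + 795 + 465) = 3,125. Debt-to-income = 3,125/8,000 = 39.1% — meets 40% limit
LTV = 160,300/244,000 = 65.7% ≤ 90%
Row: 746 falls in 727–759. Column: 65.7% falls in 65.01–73%. Rate = 5.2%.

5.2%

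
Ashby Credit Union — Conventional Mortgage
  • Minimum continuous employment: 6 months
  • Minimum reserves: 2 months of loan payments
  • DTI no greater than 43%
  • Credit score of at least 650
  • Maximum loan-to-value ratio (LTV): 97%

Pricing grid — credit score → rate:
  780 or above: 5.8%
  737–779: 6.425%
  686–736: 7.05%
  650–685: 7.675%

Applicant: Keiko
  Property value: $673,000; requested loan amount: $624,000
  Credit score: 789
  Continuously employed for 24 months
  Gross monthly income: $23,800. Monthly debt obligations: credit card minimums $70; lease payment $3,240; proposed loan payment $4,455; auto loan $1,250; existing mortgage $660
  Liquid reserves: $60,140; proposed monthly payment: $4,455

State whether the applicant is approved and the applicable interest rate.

Credit score 789 ≥ 650 (meets minimum)
Total monthly debts = (70 + 3,240 + 4,455 + 1,250 + 660) = 9,675. Debt-to-income = 9,675/23,800 = 40.7% — meets 43% limit
Liquid reserves cover 60,140/4,455 = 13.5 months — ≥ 2 required
Employment 24 ≥ 6 months
LTV: 624,000 ÷ 673,000 = 92.7%, within 97% cap
All requirements met. Score 789 falls in the 780 or above tier → 5.8%.

Approved at 5.8%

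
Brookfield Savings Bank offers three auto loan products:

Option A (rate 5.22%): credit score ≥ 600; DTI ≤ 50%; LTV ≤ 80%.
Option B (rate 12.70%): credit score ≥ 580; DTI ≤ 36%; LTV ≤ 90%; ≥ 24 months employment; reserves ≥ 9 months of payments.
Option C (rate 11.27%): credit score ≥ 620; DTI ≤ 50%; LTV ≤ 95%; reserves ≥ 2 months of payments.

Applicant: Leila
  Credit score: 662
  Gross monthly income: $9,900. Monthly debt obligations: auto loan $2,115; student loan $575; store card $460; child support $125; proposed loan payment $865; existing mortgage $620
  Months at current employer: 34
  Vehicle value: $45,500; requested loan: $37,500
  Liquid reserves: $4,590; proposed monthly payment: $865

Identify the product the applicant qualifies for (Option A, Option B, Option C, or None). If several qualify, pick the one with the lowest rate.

Option C

Total debts = (2,115 + 575 + 460 + 125 + 865 + 620) = 4,760; DTI = 4,760/9,900 = 48.1%.
LTV = 37,500/45,500 = 82.4%.
Reserves = 4,590/865 = 5.3 months.
Option A: score 662 ≥ 600; DTI 48.1% ≤ 50%; LTV 82.4% > 80% → does not qualify.
Option B: score 662 ≥ 580; DTI 48.1% > 36%; LTV 82.4% ≤ 90%; employment 34 ≥ 24 mo; reserves 5.3 < 9 mo → does not qualify.
Option C: score 662 ≥ 620; DTI 48.1% ≤ 50%; LTV 82.4% ≤ 95%; reserves 5.3 ≥ 2 mo → qualifies.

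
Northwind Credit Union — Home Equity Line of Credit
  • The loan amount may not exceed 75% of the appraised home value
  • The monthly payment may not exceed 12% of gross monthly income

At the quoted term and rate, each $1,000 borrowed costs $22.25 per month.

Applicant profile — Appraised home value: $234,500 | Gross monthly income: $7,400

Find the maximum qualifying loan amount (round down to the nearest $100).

$39,900

Payment cap: 12% × $7,400 = $888/month.
At $22.25 per $1,000, that supports 888/22.25 × 1,000 ≈ $39,910 → $39,900.
LTV cap: 75% × $234,500 = $175,875 → $175,800.
Binding constraint: payment-to-income.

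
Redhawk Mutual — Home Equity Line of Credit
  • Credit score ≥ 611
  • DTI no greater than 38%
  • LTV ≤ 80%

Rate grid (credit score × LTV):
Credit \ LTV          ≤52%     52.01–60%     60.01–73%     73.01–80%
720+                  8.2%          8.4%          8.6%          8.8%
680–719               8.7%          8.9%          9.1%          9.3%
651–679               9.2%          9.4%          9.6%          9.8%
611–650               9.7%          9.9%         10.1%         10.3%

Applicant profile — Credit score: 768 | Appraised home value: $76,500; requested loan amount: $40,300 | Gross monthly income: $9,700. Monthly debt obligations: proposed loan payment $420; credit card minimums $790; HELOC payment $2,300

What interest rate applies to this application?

8.4%

Credit score 768 ≥ 611; Total monthly debts = (420 + 790 + 2,300) = 3,510. DTI: 3,510 ÷ 9,700 = 36.2%, within the 38% cap
LTV: 40,300 ÷ 76,500 = 52.7%, within 80% cap
Row: 768 falls in 720+. Column: 52.7% falls in 52.01–60%. Rate = 8.4%.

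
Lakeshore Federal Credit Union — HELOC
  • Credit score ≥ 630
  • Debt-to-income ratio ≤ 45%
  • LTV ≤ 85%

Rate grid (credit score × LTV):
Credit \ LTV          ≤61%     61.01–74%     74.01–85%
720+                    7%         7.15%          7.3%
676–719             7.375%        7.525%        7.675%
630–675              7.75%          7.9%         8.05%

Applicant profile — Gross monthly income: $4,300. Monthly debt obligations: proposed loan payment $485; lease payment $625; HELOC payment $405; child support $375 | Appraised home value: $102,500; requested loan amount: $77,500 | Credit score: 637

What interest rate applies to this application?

Credit score 637 ≥ 630; Total monthly debts = (485 + 625 + 405 + 375) = 1,890. Debt-to-income = 1,890/4,300 = 44% — meets 45% limit
Loan-to-value = 77,500/102,500 = 75.6% — pass (85% max)
Score 637 is in the 630–675 band; LTV 75.6% is in the 74.01–85% band → 8.05%.

8.05%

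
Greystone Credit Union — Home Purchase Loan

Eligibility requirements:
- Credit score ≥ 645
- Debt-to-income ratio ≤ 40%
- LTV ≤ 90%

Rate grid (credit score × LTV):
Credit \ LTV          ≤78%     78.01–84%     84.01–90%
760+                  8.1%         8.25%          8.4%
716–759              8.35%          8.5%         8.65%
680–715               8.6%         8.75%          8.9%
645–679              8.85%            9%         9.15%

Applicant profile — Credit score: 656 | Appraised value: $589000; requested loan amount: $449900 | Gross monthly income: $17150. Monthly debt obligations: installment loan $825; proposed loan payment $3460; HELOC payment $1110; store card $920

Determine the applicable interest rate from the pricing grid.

Credit score 656 ≥ 645; Total monthly debts = (825 + 3,460 + 1,110 + 920) = 6,315. DTI = 6,315/17,150 = 36.8% ≤ 40%
LTV: 449,900 ÷ 589,000 = 76.4%, within 90% cap
Credit 656 → row 645–679; LTV 76.4% → column ≤78%. Grid cell → 8.85%.

8.85%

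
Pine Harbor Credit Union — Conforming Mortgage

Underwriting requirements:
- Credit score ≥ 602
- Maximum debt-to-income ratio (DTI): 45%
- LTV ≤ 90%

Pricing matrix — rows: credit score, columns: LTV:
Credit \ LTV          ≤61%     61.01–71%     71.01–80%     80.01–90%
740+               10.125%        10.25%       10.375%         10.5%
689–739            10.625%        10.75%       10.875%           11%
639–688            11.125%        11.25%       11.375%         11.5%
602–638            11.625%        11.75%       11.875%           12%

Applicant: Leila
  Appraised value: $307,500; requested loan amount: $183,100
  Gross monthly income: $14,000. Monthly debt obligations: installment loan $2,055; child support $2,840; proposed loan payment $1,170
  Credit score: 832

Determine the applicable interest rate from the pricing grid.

Credit score 832 ≥ 602; Total monthly debts = (2,055 + 2,840 + 1,170) = 6,065. DTI: 6,065 ÷ 14,000 = 43.3%, within the 45% cap
Loan-to-value = 183,100/307,500 = 59.5% — pass (90% max)
Score 832 is in the 740+ band; LTV 59.5% is in the ≤61% band → 10.125%.

10.125%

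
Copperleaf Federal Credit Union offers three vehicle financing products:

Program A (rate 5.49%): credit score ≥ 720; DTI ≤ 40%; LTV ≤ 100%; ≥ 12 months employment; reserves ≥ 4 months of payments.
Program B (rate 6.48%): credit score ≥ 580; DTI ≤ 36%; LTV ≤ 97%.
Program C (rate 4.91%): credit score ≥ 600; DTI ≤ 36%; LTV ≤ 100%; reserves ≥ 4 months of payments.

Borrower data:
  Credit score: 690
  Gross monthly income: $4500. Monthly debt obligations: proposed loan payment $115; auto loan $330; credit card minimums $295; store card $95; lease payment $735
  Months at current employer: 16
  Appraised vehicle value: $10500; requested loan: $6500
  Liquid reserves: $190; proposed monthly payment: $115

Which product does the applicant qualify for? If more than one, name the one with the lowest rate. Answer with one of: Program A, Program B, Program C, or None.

Program B

Total debts = (115 + 330 + 295 + 95 + 735) = 1,570; DTI = 1,570/4,500 = 34.9%.
LTV = 6,500/10,500 = 61.9%.
Reserves = 190/115 = 1.7 months.
Program A: score 690 < 720; DTI 34.9% ≤ 40%; LTV 61.9% ≤ 100%; employment 16 ≥ 12 mo; reserves 1.7 < 4 mo → does not qualify.
Program B: score 690 ≥ 580; DTI 34.9% ≤ 36%; LTV 61.9% ≤ 97% → qualifies.
Program C: score 690 ≥ 600; DTI 34.9% ≤ 36%; LTV 61.9% ≤ 100%; reserves 1.7 < 4 mo → does not qualify.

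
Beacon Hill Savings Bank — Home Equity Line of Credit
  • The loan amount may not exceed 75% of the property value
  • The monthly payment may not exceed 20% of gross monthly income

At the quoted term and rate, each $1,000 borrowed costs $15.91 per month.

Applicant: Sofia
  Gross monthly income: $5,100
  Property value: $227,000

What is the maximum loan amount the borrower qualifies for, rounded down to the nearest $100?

Payment cap: 20% × $5,100 = $1,020/month.
At $15.91 per $1,000, that supports 1,020/15.91 × 1,000 ≈ $64,110 → $64,100.
LTV cap: 75% × $227,000 = $170,250 → $170,200.
Binding constraint: payment-to-income.

$64,100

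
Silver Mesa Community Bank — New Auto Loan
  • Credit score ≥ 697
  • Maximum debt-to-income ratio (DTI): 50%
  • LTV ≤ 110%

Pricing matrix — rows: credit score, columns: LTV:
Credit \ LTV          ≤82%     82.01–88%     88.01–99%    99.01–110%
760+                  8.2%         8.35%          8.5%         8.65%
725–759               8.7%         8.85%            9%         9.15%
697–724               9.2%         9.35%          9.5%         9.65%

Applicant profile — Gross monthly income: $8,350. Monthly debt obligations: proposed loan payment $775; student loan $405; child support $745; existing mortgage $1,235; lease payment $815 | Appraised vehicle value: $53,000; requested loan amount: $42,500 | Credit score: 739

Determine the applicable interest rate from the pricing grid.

Credit score 739 ≥ 697; Total monthly debts = (775 + 405 + 745 + 1,235 + 815) = 3,975. DTI = 3,975/8,350 = 47.6% ≤ 50%
Loan-to-value = 42,500/53,000 = 80.2% — pass (110% max)
Row: 739 falls in 725–759. Column: 80.2% falls in ≤82%. Rate = 8.7%.

8.7%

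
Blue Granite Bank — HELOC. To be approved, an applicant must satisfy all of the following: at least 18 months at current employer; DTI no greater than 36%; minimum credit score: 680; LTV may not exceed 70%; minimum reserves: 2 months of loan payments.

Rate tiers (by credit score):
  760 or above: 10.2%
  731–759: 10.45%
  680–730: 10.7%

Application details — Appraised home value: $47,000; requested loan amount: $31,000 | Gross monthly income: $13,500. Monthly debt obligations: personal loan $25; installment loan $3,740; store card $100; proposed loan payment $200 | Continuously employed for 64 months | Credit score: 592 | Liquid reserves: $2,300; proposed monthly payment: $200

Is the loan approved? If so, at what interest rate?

Denied

Credit score 592 < 680 (below minimum)
Reserves = 2,300/200 = 11.5 months ≥ 2
Total monthly debts = (25 + 3,740 + 100 + 200) = 4,065. DTI = 4,065/13,500 = 30.1% ≤ 36%
LTV = 31,000/47,000 = 66% ≤ 70%
Employment 64 ≥ 18 months
Not all requirements met → denied.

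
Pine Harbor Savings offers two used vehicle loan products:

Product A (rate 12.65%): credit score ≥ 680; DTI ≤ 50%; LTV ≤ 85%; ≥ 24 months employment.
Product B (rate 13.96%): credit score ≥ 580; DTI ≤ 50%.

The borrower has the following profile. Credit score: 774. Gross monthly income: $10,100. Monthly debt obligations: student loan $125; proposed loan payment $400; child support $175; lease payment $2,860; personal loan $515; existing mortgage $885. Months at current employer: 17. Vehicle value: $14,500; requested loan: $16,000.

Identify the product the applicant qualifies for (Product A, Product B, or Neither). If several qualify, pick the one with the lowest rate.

Total debts = (125 + 400 + 175 + 2,860 + 515 + 885) = 4,960; DTI = 4,960/10,100 = 49.1%.
LTV = 16,000/14,500 = 110.3%.
Product A: score 774 ≥ 680; DTI 49.1% ≤ 50%; LTV 110.3% > 85%; employment 17 < 24 mo → does not qualify.
Product B: score 774 ≥ 580; DTI 49.1% ≤ 50% → qualifies.

Product B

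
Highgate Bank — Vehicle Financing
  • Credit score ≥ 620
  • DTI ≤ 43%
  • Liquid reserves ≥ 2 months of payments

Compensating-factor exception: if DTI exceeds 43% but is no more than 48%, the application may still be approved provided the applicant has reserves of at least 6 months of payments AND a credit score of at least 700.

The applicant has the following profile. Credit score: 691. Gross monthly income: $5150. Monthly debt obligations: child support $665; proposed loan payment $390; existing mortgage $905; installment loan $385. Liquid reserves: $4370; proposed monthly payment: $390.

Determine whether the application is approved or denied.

Denied

Credit score 691 ≥ 620 (meets base)
Total debts = (665 + 390 + 905 + 385) = 2,345. DTI = 2,345/5,150 = 45.5% > 43% — standard DTI limit exceeded.
Liquid reserves cover 4,370/390 = 11.2 months — ≥ 2 required
DTI 45.5% is within the 43%–48% exception band; checking compensating factors.
Override check — reserves: 11.2 mo (ok); score: 691 (below 700).
Compensating-factor requirement not fully met.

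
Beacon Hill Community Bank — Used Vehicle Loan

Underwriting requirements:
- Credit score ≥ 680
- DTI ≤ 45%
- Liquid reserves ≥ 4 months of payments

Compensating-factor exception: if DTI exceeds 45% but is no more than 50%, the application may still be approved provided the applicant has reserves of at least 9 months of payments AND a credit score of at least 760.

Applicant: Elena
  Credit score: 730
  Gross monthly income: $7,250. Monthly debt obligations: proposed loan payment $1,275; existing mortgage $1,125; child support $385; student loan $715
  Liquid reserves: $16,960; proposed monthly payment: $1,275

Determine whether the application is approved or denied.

Credit score 730 ≥ 680 (meets base)
Total debts = (1,275 + 1,125 + 385 + 715) = 3,500. DTI: 3,500 ÷ 7,250 = 48.3%, over the 45% base limit.
Reserves = 16,960/1,275 = 13.3 months ≥ 4
48.3% falls in the override range (45%–50%), so the compensating-factor test applies.
Override check — reserves: 13.3 mo (ok); score: 730 (below 760).
Override conditions not both satisfied; exception does not apply.

Denied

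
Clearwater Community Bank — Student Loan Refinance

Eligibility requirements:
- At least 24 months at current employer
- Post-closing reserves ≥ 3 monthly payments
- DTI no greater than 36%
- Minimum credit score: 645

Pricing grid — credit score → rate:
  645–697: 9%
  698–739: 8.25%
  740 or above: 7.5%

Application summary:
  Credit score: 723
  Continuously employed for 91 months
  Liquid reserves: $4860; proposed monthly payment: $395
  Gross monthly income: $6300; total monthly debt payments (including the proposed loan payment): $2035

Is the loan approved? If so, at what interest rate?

Approved at 8.25%

Credit score 723 ≥ 645 (meets minimum)
DTI = 2,035/6,300 = 32.3% ≤ 36%
Employment 91 ≥ 24 months
Reserves: 4,860 ÷ 395 = 12.3 months (meets 3-month minimum)
All requirements met. Score 723 falls in the 698–739 tier → 8.25%.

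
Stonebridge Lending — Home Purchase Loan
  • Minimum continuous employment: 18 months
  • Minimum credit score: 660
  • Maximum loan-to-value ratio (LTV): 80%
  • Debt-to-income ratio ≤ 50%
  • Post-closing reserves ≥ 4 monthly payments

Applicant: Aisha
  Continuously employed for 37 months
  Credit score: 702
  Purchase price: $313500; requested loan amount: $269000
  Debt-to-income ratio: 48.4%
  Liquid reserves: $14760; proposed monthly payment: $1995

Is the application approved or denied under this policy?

Employment 37 ≥ 18 months
Credit score 702 ≥ 660 (meets)
LTV = 269,000/313,500 = 85.8% > 80%
DTI 48.4% is within the 50% limit
Reserves: 14,760 ÷ 1,995 = 7.4 months (meets 4-month minimum)
Fails on LTV.

Denied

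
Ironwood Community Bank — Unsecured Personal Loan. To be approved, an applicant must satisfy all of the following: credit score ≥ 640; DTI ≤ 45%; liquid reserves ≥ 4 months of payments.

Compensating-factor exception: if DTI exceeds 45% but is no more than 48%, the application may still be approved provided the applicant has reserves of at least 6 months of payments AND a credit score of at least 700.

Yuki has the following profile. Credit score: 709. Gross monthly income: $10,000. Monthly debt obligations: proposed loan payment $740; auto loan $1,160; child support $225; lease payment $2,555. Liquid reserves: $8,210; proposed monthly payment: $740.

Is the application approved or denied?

Credit score 709 ≥ 640 (meets base)
Total debts = (740 + 1,160 + 225 + 2,555) = 4,680. DTI = 4,680/10,000 = 46.8% > 45% — standard DTI limit exceeded.
Reserves: 8,210 ÷ 740 = 11.1 months (meets 4-month minimum)
DTI 46.8% is within the 45%–48% exception band; checking compensating factors.
Override check — reserves: 11.1 mo (ok); score: 709 (ok).
Both compensating conditions met → exception applies.

Approved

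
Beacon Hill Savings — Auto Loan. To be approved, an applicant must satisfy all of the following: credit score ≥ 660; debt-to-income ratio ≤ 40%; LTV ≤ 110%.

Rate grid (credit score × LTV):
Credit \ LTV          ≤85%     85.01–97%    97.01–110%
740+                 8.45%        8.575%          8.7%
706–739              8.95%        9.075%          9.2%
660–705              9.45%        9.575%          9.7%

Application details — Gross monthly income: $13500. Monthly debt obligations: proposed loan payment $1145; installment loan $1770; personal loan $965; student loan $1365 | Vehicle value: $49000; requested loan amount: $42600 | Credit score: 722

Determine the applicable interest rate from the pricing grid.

9.075%

Credit score 722 ≥ 660; Total monthly debts = (1,145 + 1,770 + 965 + 1,365) = 5,245. Debt-to-income = 5,245/13,500 = 38.9% — meets 40% limit
LTV: 42,600 ÷ 49,000 = 86.9%, within 110% cap
Credit 722 → row 706–739; LTV 86.9% → column 85.01–97%. Grid cell → 9.075%.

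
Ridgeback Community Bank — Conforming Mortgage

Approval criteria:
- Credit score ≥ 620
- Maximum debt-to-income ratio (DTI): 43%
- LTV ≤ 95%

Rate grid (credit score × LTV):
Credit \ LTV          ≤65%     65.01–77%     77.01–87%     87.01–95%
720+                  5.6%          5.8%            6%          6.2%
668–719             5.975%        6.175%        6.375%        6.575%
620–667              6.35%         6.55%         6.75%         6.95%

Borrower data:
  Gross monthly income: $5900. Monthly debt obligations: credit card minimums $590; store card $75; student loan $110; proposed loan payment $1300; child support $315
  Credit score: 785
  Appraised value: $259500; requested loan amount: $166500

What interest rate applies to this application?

Credit score 785 ≥ 620; Total monthly debts = (590 + 75 + 110 + 1,300 + 315) = 2,390. Debt-to-income = 2,390/5,900 = 40.5% — meets 43% limit
Loan-to-value = 166,500/259,500 = 64.2% — pass (95% max)
Score 785 is in the 720+ band; LTV 64.2% is in the ≤65% band → 5.6%.

5.6%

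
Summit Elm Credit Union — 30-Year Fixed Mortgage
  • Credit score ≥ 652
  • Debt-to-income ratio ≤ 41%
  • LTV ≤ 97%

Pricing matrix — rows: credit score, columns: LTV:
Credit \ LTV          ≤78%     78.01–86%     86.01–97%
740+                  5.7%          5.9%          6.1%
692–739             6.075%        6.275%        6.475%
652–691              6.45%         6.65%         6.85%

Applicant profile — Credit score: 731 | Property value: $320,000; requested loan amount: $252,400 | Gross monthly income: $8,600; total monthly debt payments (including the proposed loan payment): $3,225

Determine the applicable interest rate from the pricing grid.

Credit score 731 ≥ 652; Debt-to-income = 3,225/8,600 = 37.5% — meets 41% limit
LTV = 252,400/320,000 = 78.9% ≤ 97%
Score 731 is in the 692–739 band; LTV 78.9% is in the 78.01–86% band → 6.275%.

6.275%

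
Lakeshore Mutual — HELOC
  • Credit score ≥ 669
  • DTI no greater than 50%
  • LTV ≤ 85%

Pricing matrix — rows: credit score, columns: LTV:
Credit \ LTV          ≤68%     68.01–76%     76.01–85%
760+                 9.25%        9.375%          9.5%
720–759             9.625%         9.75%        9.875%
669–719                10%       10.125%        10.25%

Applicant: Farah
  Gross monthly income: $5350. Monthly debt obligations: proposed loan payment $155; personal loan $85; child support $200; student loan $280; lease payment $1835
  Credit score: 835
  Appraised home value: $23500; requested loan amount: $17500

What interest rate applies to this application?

9.375%

Credit score 835 ≥ 669; Total monthly debts = (155 + 85 + 200 + 280 + 1,835) = 2,555. DTI: 2,555 ÷ 5,350 = 47.8%, within the 50% cap
LTV: 17,500 ÷ 23,500 = 74.5%, within 85% cap
Score 835 is in the 760+ band; LTV 74.5% is in the 68.01–76% band → 9.375%.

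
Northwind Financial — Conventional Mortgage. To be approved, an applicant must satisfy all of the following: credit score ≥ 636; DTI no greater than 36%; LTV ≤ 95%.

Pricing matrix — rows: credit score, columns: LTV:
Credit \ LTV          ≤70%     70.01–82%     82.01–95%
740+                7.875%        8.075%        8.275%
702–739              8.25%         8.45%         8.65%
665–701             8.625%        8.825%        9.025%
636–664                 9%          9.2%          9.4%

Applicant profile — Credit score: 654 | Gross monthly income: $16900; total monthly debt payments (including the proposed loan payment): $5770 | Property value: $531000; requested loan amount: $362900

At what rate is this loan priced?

Credit score 654 ≥ 636; Debt-to-income = 5,770/16,900 = 34.1% — meets 36% limit
Loan-to-value = 362,900/531,000 = 68.3% — pass (95% max)
Row: 654 falls in 636–664. Column: 68.3% falls in ≤70%. Rate = 9%.

9%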